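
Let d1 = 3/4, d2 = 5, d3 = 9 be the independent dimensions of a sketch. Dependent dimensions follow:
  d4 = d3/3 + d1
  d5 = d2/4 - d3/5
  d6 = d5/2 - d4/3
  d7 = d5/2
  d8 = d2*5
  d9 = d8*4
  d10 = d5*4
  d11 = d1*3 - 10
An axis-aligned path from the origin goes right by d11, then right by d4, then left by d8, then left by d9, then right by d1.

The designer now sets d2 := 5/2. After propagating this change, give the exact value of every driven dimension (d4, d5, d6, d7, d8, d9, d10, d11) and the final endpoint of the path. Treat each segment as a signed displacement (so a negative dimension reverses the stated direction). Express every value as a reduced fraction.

Apply edit: d2 := 5/2
  d4 = d3/3 + d1 = 15/4
  d5 = d2/4 - d3/5 = -47/40
  d6 = d5/2 - d4/3 = -147/80
  d7 = d5/2 = -47/80
  d8 = d2*5 = 25/2
  d9 = d8*4 = 50
  d10 = d5*4 = -47/10
  d11 = d1*3 - 10 = -31/4
Walk from origin (0, 0):
  seg 1: right by d11 = -31/4 → (-31/4, 0)
  seg 2: right by d4 = 15/4 → (-4, 0)
  seg 3: left by d8 = 25/2 → (-33/2, 0)
  seg 4: left by d9 = 50 → (-133/2, 0)
  seg 5: right by d1 = 3/4 → (-263/4, 0)

d4 = 15/4
d5 = -47/40
d6 = -147/80
d7 = -47/80
d8 = 25/2
d9 = 50
d10 = -47/10
d11 = -31/4
endpoint = (-263/4, 0)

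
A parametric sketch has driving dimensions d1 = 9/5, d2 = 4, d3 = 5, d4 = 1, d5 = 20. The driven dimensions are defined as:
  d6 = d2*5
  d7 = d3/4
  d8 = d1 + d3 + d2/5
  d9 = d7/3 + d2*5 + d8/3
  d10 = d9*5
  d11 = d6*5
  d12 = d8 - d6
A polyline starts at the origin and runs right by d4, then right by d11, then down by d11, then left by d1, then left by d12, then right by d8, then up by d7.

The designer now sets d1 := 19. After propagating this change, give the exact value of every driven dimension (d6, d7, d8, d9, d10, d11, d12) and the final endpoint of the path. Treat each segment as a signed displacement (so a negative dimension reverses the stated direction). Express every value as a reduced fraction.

Apply edit: d1 := 19
  d6 = d2*5 = 20
  d7 = d3/4 = 5/4
  d8 = d1 + d3 + d2/5 = 124/5
  d9 = d7/3 + d2*5 + d8/3 = 1721/60
  d10 = d9*5 = 1721/12
  d11 = d6*5 = 100
  d12 = d8 - d6 = 24/5
Walk from origin (0, 0):
  seg 1: right by d4 = 1 → (1, 0)
  seg 2: right by d11 = 100 → (101, 0)
  seg 3: down by d11 = 100 → (101, -100)
  seg 4: left by d1 = 19 → (82, -100)
  seg 5: left by d12 = 24/5 → (386/5, -100)
  seg 6: right by d8 = 124/5 → (102, -100)
  seg 7: up by d7 = 5/4 → (102, -395/4)

d6 = 20
d7 = 5/4
d8 = 124/5
d9 = 1721/60
d10 = 1721/12
d11 = 100
d12 = 24/5
endpoint = (102, -395/4)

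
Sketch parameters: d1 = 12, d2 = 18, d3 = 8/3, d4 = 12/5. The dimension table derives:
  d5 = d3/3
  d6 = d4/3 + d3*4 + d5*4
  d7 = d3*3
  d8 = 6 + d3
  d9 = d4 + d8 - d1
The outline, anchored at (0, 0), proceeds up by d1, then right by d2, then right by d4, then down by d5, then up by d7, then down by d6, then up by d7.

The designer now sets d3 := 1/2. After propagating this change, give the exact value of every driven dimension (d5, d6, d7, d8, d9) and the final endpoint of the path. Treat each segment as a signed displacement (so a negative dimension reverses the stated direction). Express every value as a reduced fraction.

Apply edit: d3 := 1/2
  d5 = d3/3 = 1/6
  d6 = d4/3 + d3*4 + d5*4 = 52/15
  d7 = d3*3 = 3/2
  d8 = 6 + d3 = 13/2
  d9 = d4 + d8 - d1 = -31/10
Walk from origin (0, 0):
  seg 1: up by d1 = 12 → (0, 12)
  seg 2: right by d2 = 18 → (18, 12)
  seg 3: right by d4 = 12/5 → (102/5, 12)
  seg 4: down by d5 = 1/6 → (102/5, 71/6)
  seg 5: up by d7 = 3/2 → (102/5, 40/3)
  seg 6: down by d6 = 52/15 → (102/5, 148/15)
  seg 7: up by d7 = 3/2 → (102/5, 341/30)

d5 = 1/6
d6 = 52/15
d7 = 3/2
d8 = 13/2
d9 = -31/10
endpoint = (102/5, 341/30)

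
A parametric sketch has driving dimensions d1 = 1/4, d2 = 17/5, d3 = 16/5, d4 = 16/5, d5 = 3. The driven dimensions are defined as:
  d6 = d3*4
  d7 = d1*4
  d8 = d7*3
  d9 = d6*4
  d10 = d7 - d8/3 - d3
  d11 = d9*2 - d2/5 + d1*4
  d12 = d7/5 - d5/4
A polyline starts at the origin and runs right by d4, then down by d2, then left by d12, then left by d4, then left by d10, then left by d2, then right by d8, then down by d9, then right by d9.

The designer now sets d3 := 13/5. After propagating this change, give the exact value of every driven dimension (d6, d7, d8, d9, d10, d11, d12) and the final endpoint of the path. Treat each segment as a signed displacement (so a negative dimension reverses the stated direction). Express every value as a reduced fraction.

Apply edit: d3 := 13/5
  d6 = d3*4 = 52/5
  d7 = d1*4 = 1
  d8 = d7*3 = 3
  d9 = d6*4 = 208/5
  d10 = d7 - d8/3 - d3 = -13/5
  d11 = d9*2 - d2/5 + d1*4 = 2088/25
  d12 = d7/5 - d5/4 = -11/20
Walk from origin (0, 0):
  seg 1: right by d4 = 16/5 → (16/5, 0)
  seg 2: down by d2 = 17/5 → (16/5, -17/5)
  seg 3: left by d12 = -11/20 → (15/4, -17/5)
  seg 4: left by d4 = 16/5 → (11/20, -17/5)
  seg 5: left by d10 = -13/5 → (63/20, -17/5)
  seg 6: left by d2 = 17/5 → (-1/4, -17/5)
  seg 7: right by d8 = 3 → (11/4, -17/5)
  seg 8: down by d9 = 208/5 → (11/4, -45)
  seg 9: right by d9 = 208/5 → (887/20, -45)

d6 = 52/5
d7 = 1
d8 = 3
d9 = 208/5
d10 = -13/5
d11 = 2088/25
d12 = -11/20
endpoint = (887/20, -45)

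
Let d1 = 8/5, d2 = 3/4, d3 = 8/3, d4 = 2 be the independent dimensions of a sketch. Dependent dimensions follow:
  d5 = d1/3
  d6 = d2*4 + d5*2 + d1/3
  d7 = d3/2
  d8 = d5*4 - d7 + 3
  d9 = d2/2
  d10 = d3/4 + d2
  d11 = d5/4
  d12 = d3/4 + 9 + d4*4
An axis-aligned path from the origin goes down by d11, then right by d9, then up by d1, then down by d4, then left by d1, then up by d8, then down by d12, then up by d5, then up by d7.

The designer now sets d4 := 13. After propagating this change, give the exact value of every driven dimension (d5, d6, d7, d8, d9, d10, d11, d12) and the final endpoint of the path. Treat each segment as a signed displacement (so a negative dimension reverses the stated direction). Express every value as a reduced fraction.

Apply edit: d4 := 13
  d5 = d1/3 = 8/15
  d6 = d2*4 + d5*2 + d1/3 = 23/5
  d7 = d3/2 = 4/3
  d8 = d5*4 - d7 + 3 = 19/5
  d9 = d2/2 = 3/8
  d10 = d3/4 + d2 = 17/12
  d11 = d5/4 = 2/15
  d12 = d3/4 + 9 + d4*4 = 185/3
Walk from origin (0, 0):
  seg 1: down by d11 = 2/15 → (0, -2/15)
  seg 2: right by d9 = 3/8 → (3/8, -2/15)
  seg 3: up by d1 = 8/5 → (3/8, 22/15)
  seg 4: down by d4 = 13 → (3/8, -173/15)
  seg 5: left by d1 = 8/5 → (-49/40, -173/15)
  seg 6: up by d8 = 19/5 → (-49/40, -116/15)
  seg 7: down by d12 = 185/3 → (-49/40, -347/5)
  seg 8: up by d5 = 8/15 → (-49/40, -1033/15)
  seg 9: up by d7 = 4/3 → (-49/40, -1013/15)

d5 = 8/15
d6 = 23/5
d7 = 4/3
d8 = 19/5
d9 = 3/8
d10 = 17/12
d11 = 2/15
d12 = 185/3
endpoint = (-49/40, -1013/15)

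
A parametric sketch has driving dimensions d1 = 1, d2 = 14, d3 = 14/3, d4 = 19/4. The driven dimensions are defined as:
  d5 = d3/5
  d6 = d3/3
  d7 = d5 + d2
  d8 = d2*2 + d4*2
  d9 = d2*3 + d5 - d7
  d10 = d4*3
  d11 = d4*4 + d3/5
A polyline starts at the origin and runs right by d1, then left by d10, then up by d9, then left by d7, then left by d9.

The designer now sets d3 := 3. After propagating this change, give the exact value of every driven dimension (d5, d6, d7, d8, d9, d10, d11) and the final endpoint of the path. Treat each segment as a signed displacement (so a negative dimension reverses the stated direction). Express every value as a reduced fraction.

Apply edit: d3 := 3
  d5 = d3/5 = 3/5
  d6 = d3/3 = 1
  d7 = d5 + d2 = 73/5
  d8 = d2*2 + d4*2 = 75/2
  d9 = d2*3 + d5 - d7 = 28
  d10 = d4*3 = 57/4
  d11 = d4*4 + d3/5 = 98/5
Walk from origin (0, 0):
  seg 1: right by d1 = 1 → (1, 0)
  seg 2: left by d10 = 57/4 → (-53/4, 0)
  seg 3: up by d9 = 28 → (-53/4, 28)
  seg 4: left by d7 = 73/5 → (-557/20, 28)
  seg 5: left by d9 = 28 → (-1117/20, 28)

d5 = 3/5
d6 = 1
d7 = 73/5
d8 = 75/2
d9 = 28
d10 = 57/4
d11 = 98/5
endpoint = (-1117/20, 28)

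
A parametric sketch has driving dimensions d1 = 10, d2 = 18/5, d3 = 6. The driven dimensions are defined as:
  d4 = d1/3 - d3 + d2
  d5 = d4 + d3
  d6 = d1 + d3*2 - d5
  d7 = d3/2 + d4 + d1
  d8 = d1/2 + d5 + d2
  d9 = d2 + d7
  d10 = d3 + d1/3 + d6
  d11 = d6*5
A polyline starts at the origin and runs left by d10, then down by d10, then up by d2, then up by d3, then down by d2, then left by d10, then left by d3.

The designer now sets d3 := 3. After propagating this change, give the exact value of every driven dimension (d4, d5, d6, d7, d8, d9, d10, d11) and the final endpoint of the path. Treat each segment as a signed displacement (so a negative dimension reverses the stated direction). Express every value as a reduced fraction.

d4 = 59/15
d5 = 104/15
d6 = 136/15
d7 = 463/30
d8 = 233/15
d9 = 571/30
d10 = 77/5
d11 = 136/3
endpoint = (-169/5, -62/5)

Apply edit: d3 := 3
  d4 = d1/3 - d3 + d2 = 59/15
  d5 = d4 + d3 = 104/15
  d6 = d1 + d3*2 - d5 = 136/15
  d7 = d3/2 + d4 + d1 = 463/30
  d8 = d1/2 + d5 + d2 = 233/15
  d9 = d2 + d7 = 571/30
  d10 = d3 + d1/3 + d6 = 77/5
  d11 = d6*5 = 136/3
Walk from origin (0, 0):
  seg 1: left by d10 = 77/5 → (-77/5, 0)
  seg 2: down by d10 = 77/5 → (-77/5, -77/5)
  seg 3: up by d2 = 18/5 → (-77/5, -59/5)
  seg 4: up by d3 = 3 → (-77/5, -44/5)
  seg 5: down by d2 = 18/5 → (-77/5, -62/5)
  seg 6: left by d10 = 77/5 → (-154/5, -62/5)
  seg 7: left by d3 = 3 → (-169/5, -62/5)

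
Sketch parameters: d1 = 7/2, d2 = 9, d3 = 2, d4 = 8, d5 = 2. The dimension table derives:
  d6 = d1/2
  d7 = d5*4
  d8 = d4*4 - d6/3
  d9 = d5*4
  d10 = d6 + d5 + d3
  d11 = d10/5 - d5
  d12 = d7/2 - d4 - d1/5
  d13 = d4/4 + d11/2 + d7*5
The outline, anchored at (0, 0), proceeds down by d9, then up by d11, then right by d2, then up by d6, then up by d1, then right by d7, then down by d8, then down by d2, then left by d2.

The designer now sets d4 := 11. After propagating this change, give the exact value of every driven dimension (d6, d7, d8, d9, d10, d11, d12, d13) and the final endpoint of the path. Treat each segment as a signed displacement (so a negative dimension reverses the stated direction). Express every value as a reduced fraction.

d6 = 7/4
d7 = 8
d8 = 521/12
d9 = 8
d10 = 23/4
d11 = -17/20
d12 = -77/10
d13 = 1693/40
endpoint = (8, -3361/60)

Apply edit: d4 := 11
  d6 = d1/2 = 7/4
  d7 = d5*4 = 8
  d8 = d4*4 - d6/3 = 521/12
  d9 = d5*4 = 8
  d10 = d6 + d5 + d3 = 23/4
  d11 = d10/5 - d5 = -17/20
  d12 = d7/2 - d4 - d1/5 = -77/10
  d13 = d4/4 + d11/2 + d7*5 = 1693/40
Walk from origin (0, 0):
  seg 1: down by d9 = 8 → (0, -8)
  seg 2: up by d11 = -17/20 → (0, -177/20)
  seg 3: right by d2 = 9 → (9, -177/20)
  seg 4: up by d6 = 7/4 → (9, -71/10)
  seg 5: up by d1 = 7/2 → (9, -18/5)
  seg 6: right by d7 = 8 → (17, -18/5)
  seg 7: down by d8 = 521/12 → (17, -2821/60)
  seg 8: down by d2 = 9 → (17, -3361/60)
  seg 9: left by d2 = 9 → (8, -3361/60)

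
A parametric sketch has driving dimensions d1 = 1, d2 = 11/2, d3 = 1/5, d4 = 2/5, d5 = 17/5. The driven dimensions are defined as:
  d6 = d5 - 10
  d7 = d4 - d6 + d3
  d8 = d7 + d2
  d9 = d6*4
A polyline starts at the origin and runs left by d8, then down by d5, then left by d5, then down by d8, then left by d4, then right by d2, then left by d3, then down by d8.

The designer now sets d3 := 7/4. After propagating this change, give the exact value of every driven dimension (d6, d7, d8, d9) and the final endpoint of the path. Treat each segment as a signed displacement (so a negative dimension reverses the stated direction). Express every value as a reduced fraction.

d6 = -33/5
d7 = 35/4
d8 = 57/4
d9 = -132/5
endpoint = (-143/10, -319/10)

Apply edit: d3 := 7/4
  d6 = d5 - 10 = -33/5
  d7 = d4 - d6 + d3 = 35/4
  d8 = d7 + d2 = 57/4
  d9 = d6*4 = -132/5
Walk from origin (0, 0):
  seg 1: left by d8 = 57/4 → (-57/4, 0)
  seg 2: down by d5 = 17/5 → (-57/4, -17/5)
  seg 3: left by d5 = 17/5 → (-353/20, -17/5)
  seg 4: down by d8 = 57/4 → (-353/20, -353/20)
  seg 5: left by d4 = 2/5 → (-361/20, -353/20)
  seg 6: right by d2 = 11/2 → (-251/20, -353/20)
  seg 7: left by d3 = 7/4 → (-143/10, -353/20)
  seg 8: down by d8 = 57/4 → (-143/10, -319/10)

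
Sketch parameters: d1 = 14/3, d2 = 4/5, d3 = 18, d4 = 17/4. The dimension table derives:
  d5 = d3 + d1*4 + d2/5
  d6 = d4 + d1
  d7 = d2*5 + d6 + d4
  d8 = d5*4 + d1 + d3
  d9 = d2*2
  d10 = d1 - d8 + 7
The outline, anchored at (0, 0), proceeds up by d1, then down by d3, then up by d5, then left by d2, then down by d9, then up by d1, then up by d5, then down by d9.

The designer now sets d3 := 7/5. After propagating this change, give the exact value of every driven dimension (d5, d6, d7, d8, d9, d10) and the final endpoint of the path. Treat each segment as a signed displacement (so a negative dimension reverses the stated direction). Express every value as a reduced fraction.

d5 = 1517/75
d6 = 107/12
d7 = 103/6
d8 = 6523/75
d9 = 8/5
d10 = -5648/75
endpoint = (-4/5, 3389/75)

Apply edit: d3 := 7/5
  d5 = d3 + d1*4 + d2/5 = 1517/75
  d6 = d4 + d1 = 107/12
  d7 = d2*5 + d6 + d4 = 103/6
  d8 = d5*4 + d1 + d3 = 6523/75
  d9 = d2*2 = 8/5
  d10 = d1 - d8 + 7 = -5648/75
Walk from origin (0, 0):
  seg 1: up by d1 = 14/3 → (0, 14/3)
  seg 2: down by d3 = 7/5 → (0, 49/15)
  seg 3: up by d5 = 1517/75 → (0, 1762/75)
  seg 4: left by d2 = 4/5 → (-4/5, 1762/75)
  seg 5: down by d9 = 8/5 → (-4/5, 1642/75)
  seg 6: up by d1 = 14/3 → (-4/5, 664/25)
  seg 7: up by d5 = 1517/75 → (-4/5, 3509/75)
  seg 8: down by d9 = 8/5 → (-4/5, 3389/75)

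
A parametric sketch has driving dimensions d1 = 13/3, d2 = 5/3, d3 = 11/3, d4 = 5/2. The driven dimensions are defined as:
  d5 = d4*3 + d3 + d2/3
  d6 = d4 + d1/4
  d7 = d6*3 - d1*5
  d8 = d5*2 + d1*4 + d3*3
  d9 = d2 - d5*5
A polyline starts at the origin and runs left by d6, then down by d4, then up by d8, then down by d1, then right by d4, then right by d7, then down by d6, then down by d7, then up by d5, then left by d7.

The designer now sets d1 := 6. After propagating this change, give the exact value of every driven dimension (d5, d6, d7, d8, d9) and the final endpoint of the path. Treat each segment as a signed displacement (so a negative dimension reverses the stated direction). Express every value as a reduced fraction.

d5 = 211/18
d6 = 4
d7 = -18
d8 = 526/9
d9 = -1025/18
endpoint = (-3/2, 227/3)

Apply edit: d1 := 6
  d5 = d4*3 + d3 + d2/3 = 211/18
  d6 = d4 + d1/4 = 4
  d7 = d6*3 - d1*5 = -18
  d8 = d5*2 + d1*4 + d3*3 = 526/9
  d9 = d2 - d5*5 = -1025/18
Walk from origin (0, 0):
  seg 1: left by d6 = 4 → (-4, 0)
  seg 2: down by d4 = 5/2 → (-4, -5/2)
  seg 3: up by d8 = 526/9 → (-4, 1007/18)
  seg 4: down by d1 = 6 → (-4, 899/18)
  seg 5: right by d4 = 5/2 → (-3/2, 899/18)
  seg 6: right by d7 = -18 → (-39/2, 899/18)
  seg 7: down by d6 = 4 → (-39/2, 827/18)
  seg 8: down by d7 = -18 → (-39/2, 1151/18)
  seg 9: up by d5 = 211/18 → (-39/2, 227/3)
  seg 10: left by d7 = -18 → (-3/2, 227/3)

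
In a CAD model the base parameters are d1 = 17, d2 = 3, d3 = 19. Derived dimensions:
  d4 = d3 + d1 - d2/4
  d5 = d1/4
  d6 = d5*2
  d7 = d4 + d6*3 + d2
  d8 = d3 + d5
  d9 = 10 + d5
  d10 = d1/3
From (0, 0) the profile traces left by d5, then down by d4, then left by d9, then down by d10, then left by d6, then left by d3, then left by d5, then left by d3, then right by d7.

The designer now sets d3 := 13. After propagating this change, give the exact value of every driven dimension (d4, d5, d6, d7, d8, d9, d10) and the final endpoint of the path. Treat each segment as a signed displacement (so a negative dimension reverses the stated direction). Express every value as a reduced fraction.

d4 = 117/4
d5 = 17/4
d6 = 17/2
d7 = 231/4
d8 = 69/4
d9 = 57/4
d10 = 17/3
endpoint = (1/2, -419/12)

Apply edit: d3 := 13
  d4 = d3 + d1 - d2/4 = 117/4
  d5 = d1/4 = 17/4
  d6 = d5*2 = 17/2
  d7 = d4 + d6*3 + d2 = 231/4
  d8 = d3 + d5 = 69/4
  d9 = 10 + d5 = 57/4
  d10 = d1/3 = 17/3
Walk from origin (0, 0):
  seg 1: left by d5 = 17/4 → (-17/4, 0)
  seg 2: down by d4 = 117/4 → (-17/4, -117/4)
  seg 3: left by d9 = 57/4 → (-37/2, -117/4)
  seg 4: down by d10 = 17/3 → (-37/2, -419/12)
  seg 5: left by d6 = 17/2 → (-27, -419/12)
  seg 6: left by d3 = 13 → (-40, -419/12)
  seg 7: left by d5 = 17/4 → (-177/4, -419/12)
  seg 8: left by d3 = 13 → (-229/4, -419/12)
  seg 9: right by d7 = 231/4 → (1/2, -419/12)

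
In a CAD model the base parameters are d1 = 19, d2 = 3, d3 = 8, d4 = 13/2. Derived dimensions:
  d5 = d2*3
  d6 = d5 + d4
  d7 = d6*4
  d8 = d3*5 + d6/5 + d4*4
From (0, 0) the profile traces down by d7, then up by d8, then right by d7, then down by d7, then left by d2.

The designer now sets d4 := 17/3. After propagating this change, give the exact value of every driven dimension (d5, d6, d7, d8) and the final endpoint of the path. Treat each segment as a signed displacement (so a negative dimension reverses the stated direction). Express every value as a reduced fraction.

Apply edit: d4 := 17/3
  d5 = d2*3 = 9
  d6 = d5 + d4 = 44/3
  d7 = d6*4 = 176/3
  d8 = d3*5 + d6/5 + d4*4 = 328/5
Walk from origin (0, 0):
  seg 1: down by d7 = 176/3 → (0, -176/3)
  seg 2: up by d8 = 328/5 → (0, 104/15)
  seg 3: right by d7 = 176/3 → (176/3, 104/15)
  seg 4: down by d7 = 176/3 → (176/3, -776/15)
  seg 5: left by d2 = 3 → (167/3, -776/15)

d5 = 9
d6 = 44/3
d7 = 176/3
d8 = 328/5
endpoint = (167/3, -776/15)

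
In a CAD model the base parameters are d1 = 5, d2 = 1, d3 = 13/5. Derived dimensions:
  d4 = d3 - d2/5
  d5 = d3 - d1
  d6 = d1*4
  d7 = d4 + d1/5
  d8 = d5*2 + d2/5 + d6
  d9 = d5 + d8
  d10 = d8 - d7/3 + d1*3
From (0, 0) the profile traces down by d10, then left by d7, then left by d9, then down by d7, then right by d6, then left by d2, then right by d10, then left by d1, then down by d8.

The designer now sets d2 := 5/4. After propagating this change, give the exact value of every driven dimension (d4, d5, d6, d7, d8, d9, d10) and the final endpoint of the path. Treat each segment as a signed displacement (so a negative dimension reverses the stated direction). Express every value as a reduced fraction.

d4 = 47/20
d5 = -12/5
d6 = 20
d7 = 67/20
d8 = 309/20
d9 = 261/20
d10 = 88/3
endpoint = (1601/60, -722/15)

Apply edit: d2 := 5/4
  d4 = d3 - d2/5 = 47/20
  d5 = d3 - d1 = -12/5
  d6 = d1*4 = 20
  d7 = d4 + d1/5 = 67/20
  d8 = d5*2 + d2/5 + d6 = 309/20
  d9 = d5 + d8 = 261/20
  d10 = d8 - d7/3 + d1*3 = 88/3
Walk from origin (0, 0):
  seg 1: down by d10 = 88/3 → (0, -88/3)
  seg 2: left by d7 = 67/20 → (-67/20, -88/3)
  seg 3: left by d9 = 261/20 → (-82/5, -88/3)
  seg 4: down by d7 = 67/20 → (-82/5, -1961/60)
  seg 5: right by d6 = 20 → (18/5, -1961/60)
  seg 6: left by d2 = 5/4 → (47/20, -1961/60)
  seg 7: right by d10 = 88/3 → (1901/60, -1961/60)
  seg 8: left by d1 = 5 → (1601/60, -1961/60)
  seg 9: down by d8 = 309/20 → (1601/60, -722/15)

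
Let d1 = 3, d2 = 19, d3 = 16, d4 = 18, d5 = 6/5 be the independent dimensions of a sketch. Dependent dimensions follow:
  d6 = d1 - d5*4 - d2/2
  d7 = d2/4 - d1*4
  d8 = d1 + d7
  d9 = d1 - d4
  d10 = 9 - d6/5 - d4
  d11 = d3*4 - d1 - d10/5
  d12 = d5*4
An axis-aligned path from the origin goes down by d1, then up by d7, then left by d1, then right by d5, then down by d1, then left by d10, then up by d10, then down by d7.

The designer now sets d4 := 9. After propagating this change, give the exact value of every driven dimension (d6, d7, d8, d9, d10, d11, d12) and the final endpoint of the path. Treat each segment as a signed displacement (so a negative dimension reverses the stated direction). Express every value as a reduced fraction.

Apply edit: d4 := 9
  d6 = d1 - d5*4 - d2/2 = -113/10
  d7 = d2/4 - d1*4 = -29/4
  d8 = d1 + d7 = -17/4
  d9 = d1 - d4 = -6
  d10 = 9 - d6/5 - d4 = 113/50
  d11 = d3*4 - d1 - d10/5 = 15137/250
  d12 = d5*4 = 24/5
Walk from origin (0, 0):
  seg 1: down by d1 = 3 → (0, -3)
  seg 2: up by d7 = -29/4 → (0, -41/4)
  seg 3: left by d1 = 3 → (-3, -41/4)
  seg 4: right by d5 = 6/5 → (-9/5, -41/4)
  seg 5: down by d1 = 3 → (-9/5, -53/4)
  seg 6: left by d10 = 113/50 → (-203/50, -53/4)
  seg 7: up by d10 = 113/50 → (-203/50, -1099/100)
  seg 8: down by d7 = -29/4 → (-203/50, -187/50)

d6 = -113/10
d7 = -29/4
d8 = -17/4
d9 = -6
d10 = 113/50
d11 = 15137/250
d12 = 24/5
endpoint = (-203/50, -187/50)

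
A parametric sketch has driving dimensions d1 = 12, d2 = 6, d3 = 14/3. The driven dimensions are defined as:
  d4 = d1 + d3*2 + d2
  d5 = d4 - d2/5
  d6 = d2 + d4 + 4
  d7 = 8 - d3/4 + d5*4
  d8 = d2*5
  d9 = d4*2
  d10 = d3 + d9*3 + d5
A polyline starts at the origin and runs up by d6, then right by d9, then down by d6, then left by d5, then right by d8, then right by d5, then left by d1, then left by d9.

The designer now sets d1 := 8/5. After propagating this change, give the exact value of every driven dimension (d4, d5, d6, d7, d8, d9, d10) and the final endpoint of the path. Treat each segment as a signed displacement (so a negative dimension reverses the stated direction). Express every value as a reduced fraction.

Apply edit: d1 := 8/5
  d4 = d1 + d3*2 + d2 = 254/15
  d5 = d4 - d2/5 = 236/15
  d6 = d2 + d4 + 4 = 404/15
  d7 = 8 - d3/4 + d5*4 = 2093/30
  d8 = d2*5 = 30
  d9 = d4*2 = 508/15
  d10 = d3 + d9*3 + d5 = 122
Walk from origin (0, 0):
  seg 1: up by d6 = 404/15 → (0, 404/15)
  seg 2: right by d9 = 508/15 → (508/15, 404/15)
  seg 3: down by d6 = 404/15 → (508/15, 0)
  seg 4: left by d5 = 236/15 → (272/15, 0)
  seg 5: right by d8 = 30 → (722/15, 0)
  seg 6: right by d5 = 236/15 → (958/15, 0)
  seg 7: left by d1 = 8/5 → (934/15, 0)
  seg 8: left by d9 = 508/15 → (142/5, 0)

d4 = 254/15
d5 = 236/15
d6 = 404/15
d7 = 2093/30
d8 = 30
d9 = 508/15
d10 = 122
endpoint = (142/5, 0)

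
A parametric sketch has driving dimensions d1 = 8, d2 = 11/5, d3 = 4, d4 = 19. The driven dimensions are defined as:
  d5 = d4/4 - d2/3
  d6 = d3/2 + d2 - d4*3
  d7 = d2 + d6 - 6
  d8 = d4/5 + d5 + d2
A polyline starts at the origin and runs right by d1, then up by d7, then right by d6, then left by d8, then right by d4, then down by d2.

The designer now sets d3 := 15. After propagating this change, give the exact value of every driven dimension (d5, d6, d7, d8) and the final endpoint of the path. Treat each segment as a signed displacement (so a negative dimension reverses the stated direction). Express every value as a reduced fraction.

d5 = 241/60
d6 = -473/10
d7 = -511/10
d8 = 601/60
endpoint = (-1819/60, -533/10)

Apply edit: d3 := 15
  d5 = d4/4 - d2/3 = 241/60
  d6 = d3/2 + d2 - d4*3 = -473/10
  d7 = d2 + d6 - 6 = -511/10
  d8 = d4/5 + d5 + d2 = 601/60
Walk from origin (0, 0):
  seg 1: right by d1 = 8 → (8, 0)
  seg 2: up by d7 = -511/10 → (8, -511/10)
  seg 3: right by d6 = -473/10 → (-393/10, -511/10)
  seg 4: left by d8 = 601/60 → (-2959/60, -511/10)
  seg 5: right by d4 = 19 → (-1819/60, -511/10)
  seg 6: down by d2 = 11/5 → (-1819/60, -533/10)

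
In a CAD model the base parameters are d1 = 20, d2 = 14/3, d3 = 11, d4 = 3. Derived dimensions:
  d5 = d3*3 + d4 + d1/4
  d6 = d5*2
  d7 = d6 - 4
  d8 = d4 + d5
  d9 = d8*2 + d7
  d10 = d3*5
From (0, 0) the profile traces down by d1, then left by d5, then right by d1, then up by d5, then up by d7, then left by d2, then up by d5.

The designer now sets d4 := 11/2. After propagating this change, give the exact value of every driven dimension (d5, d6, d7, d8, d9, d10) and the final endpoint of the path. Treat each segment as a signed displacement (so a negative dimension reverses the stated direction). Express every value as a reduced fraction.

d5 = 87/2
d6 = 87
d7 = 83
d8 = 49
d9 = 181
d10 = 55
endpoint = (-169/6, 150)

Apply edit: d4 := 11/2
  d5 = d3*3 + d4 + d1/4 = 87/2
  d6 = d5*2 = 87
  d7 = d6 - 4 = 83
  d8 = d4 + d5 = 49
  d9 = d8*2 + d7 = 181
  d10 = d3*5 = 55
Walk from origin (0, 0):
  seg 1: down by d1 = 20 → (0, -20)
  seg 2: left by d5 = 87/2 → (-87/2, -20)
  seg 3: right by d1 = 20 → (-47/2, -20)
  seg 4: up by d5 = 87/2 → (-47/2, 47/2)
  seg 5: up by d7 = 83 → (-47/2, 213/2)
  seg 6: left by d2 = 14/3 → (-169/6, 213/2)
  seg 7: up by d5 = 87/2 → (-169/6, 150)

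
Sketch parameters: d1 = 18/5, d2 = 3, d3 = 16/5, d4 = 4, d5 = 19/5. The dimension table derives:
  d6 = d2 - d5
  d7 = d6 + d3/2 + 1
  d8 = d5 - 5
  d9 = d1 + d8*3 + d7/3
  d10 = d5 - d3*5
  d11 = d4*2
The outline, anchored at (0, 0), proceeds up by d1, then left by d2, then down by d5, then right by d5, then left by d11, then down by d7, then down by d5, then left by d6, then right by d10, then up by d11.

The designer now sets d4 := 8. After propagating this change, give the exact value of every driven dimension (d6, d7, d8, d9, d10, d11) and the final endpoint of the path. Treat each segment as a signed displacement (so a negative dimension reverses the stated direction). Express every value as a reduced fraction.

d6 = -4/5
d7 = 9/5
d8 = -6/5
d9 = 3/5
d10 = -61/5
d11 = 16
endpoint = (-133/5, 51/5)

Apply edit: d4 := 8
  d6 = d2 - d5 = -4/5
  d7 = d6 + d3/2 + 1 = 9/5
  d8 = d5 - 5 = -6/5
  d9 = d1 + d8*3 + d7/3 = 3/5
  d10 = d5 - d3*5 = -61/5
  d11 = d4*2 = 16
Walk from origin (0, 0):
  seg 1: up by d1 = 18/5 → (0, 18/5)
  seg 2: left by d2 = 3 → (-3, 18/5)
  seg 3: down by d5 = 19/5 → (-3, -1/5)
  seg 4: right by d5 = 19/5 → (4/5, -1/5)
  seg 5: left by d11 = 16 → (-76/5, -1/5)
  seg 6: down by d7 = 9/5 → (-76/5, -2)
  seg 7: down by d5 = 19/5 → (-76/5, -29/5)
  seg 8: left by d6 = -4/5 → (-72/5, -29/5)
  seg 9: right by d10 = -61/5 → (-133/5, -29/5)
  seg 10: up by d11 = 16 → (-133/5, 51/5)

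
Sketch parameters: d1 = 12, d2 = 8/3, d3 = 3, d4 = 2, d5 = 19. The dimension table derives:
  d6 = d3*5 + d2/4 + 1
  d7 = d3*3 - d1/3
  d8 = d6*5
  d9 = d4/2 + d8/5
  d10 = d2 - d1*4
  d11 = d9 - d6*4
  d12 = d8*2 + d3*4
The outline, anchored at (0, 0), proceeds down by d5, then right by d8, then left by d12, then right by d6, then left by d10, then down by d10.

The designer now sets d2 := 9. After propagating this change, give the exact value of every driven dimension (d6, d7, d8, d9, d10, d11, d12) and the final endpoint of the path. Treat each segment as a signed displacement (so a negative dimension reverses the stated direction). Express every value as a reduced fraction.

Apply edit: d2 := 9
  d6 = d3*5 + d2/4 + 1 = 73/4
  d7 = d3*3 - d1/3 = 5
  d8 = d6*5 = 365/4
  d9 = d4/2 + d8/5 = 77/4
  d10 = d2 - d1*4 = -39
  d11 = d9 - d6*4 = -215/4
  d12 = d8*2 + d3*4 = 389/2
Walk from origin (0, 0):
  seg 1: down by d5 = 19 → (0, -19)
  seg 2: right by d8 = 365/4 → (365/4, -19)
  seg 3: left by d12 = 389/2 → (-413/4, -19)
  seg 4: right by d6 = 73/4 → (-85, -19)
  seg 5: left by d10 = -39 → (-46, -19)
  seg 6: down by d10 = -39 → (-46, 20)

d6 = 73/4
d7 = 5
d8 = 365/4
d9 = 77/4
d10 = -39
d11 = -215/4
d12 = 389/2
endpoint = (-46, 20)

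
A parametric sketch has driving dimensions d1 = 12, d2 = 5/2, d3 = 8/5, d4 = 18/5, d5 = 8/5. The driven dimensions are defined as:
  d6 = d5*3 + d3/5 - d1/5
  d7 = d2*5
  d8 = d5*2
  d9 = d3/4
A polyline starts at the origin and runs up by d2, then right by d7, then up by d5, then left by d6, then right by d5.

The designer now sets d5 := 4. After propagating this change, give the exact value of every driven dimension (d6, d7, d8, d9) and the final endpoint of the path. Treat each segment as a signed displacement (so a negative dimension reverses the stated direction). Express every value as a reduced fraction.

Apply edit: d5 := 4
  d6 = d5*3 + d3/5 - d1/5 = 248/25
  d7 = d2*5 = 25/2
  d8 = d5*2 = 8
  d9 = d3/4 = 2/5
Walk from origin (0, 0):
  seg 1: up by d2 = 5/2 → (0, 5/2)
  seg 2: right by d7 = 25/2 → (25/2, 5/2)
  seg 3: up by d5 = 4 → (25/2, 13/2)
  seg 4: left by d6 = 248/25 → (129/50, 13/2)
  seg 5: right by d5 = 4 → (329/50, 13/2)

d6 = 248/25
d7 = 25/2
d8 = 8
d9 = 2/5
endpoint = (329/50, 13/2)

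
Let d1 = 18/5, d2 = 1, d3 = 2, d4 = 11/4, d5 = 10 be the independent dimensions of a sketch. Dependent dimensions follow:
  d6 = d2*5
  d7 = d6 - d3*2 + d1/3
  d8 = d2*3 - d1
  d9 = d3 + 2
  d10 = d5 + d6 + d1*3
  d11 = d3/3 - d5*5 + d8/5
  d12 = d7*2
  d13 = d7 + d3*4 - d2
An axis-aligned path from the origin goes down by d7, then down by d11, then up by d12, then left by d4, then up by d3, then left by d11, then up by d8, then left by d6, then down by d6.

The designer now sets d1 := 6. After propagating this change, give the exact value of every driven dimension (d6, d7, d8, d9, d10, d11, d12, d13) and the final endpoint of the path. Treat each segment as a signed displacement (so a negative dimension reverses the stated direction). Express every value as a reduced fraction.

Apply edit: d1 := 6
  d6 = d2*5 = 5
  d7 = d6 - d3*2 + d1/3 = 3
  d8 = d2*3 - d1 = -3
  d9 = d3 + 2 = 4
  d10 = d5 + d6 + d1*3 = 33
  d11 = d3/3 - d5*5 + d8/5 = -749/15
  d12 = d7*2 = 6
  d13 = d7 + d3*4 - d2 = 10
Walk from origin (0, 0):
  seg 1: down by d7 = 3 → (0, -3)
  seg 2: down by d11 = -749/15 → (0, 704/15)
  seg 3: up by d12 = 6 → (0, 794/15)
  seg 4: left by d4 = 11/4 → (-11/4, 794/15)
  seg 5: up by d3 = 2 → (-11/4, 824/15)
  seg 6: left by d11 = -749/15 → (2831/60, 824/15)
  seg 7: up by d8 = -3 → (2831/60, 779/15)
  seg 8: left by d6 = 5 → (2531/60, 779/15)
  seg 9: down by d6 = 5 → (2531/60, 704/15)

d6 = 5
d7 = 3
d8 = -3
d9 = 4
d10 = 33
d11 = -749/15
d12 = 6
d13 = 10
endpoint = (2531/60, 704/15)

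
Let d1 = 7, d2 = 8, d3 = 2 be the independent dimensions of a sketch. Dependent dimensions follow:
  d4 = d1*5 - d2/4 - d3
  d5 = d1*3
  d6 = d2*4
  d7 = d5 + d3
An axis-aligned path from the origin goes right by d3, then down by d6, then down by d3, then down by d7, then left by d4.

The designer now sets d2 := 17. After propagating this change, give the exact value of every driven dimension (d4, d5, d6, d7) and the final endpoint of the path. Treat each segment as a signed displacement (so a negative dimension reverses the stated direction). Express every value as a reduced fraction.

d4 = 115/4
d5 = 21
d6 = 68
d7 = 23
endpoint = (-107/4, -93)

Apply edit: d2 := 17
  d4 = d1*5 - d2/4 - d3 = 115/4
  d5 = d1*3 = 21
  d6 = d2*4 = 68
  d7 = d5 + d3 = 23
Walk from origin (0, 0):
  seg 1: right by d3 = 2 → (2, 0)
  seg 2: down by d6 = 68 → (2, -68)
  seg 3: down by d3 = 2 → (2, -70)
  seg 4: down by d7 = 23 → (2, -93)
  seg 5: left by d4 = 115/4 → (-107/4, -93)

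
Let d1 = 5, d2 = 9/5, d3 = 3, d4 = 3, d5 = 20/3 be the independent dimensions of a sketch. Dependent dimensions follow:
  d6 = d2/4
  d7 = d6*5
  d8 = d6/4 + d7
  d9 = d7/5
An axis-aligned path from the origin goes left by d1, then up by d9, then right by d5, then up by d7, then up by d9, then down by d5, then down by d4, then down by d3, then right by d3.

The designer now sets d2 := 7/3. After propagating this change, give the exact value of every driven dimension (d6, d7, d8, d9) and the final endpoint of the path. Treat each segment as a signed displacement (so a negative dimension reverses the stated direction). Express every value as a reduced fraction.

Apply edit: d2 := 7/3
  d6 = d2/4 = 7/12
  d7 = d6*5 = 35/12
  d8 = d6/4 + d7 = 49/16
  d9 = d7/5 = 7/12
Walk from origin (0, 0):
  seg 1: left by d1 = 5 → (-5, 0)
  seg 2: up by d9 = 7/12 → (-5, 7/12)
  seg 3: right by d5 = 20/3 → (5/3, 7/12)
  seg 4: up by d7 = 35/12 → (5/3, 7/2)
  seg 5: up by d9 = 7/12 → (5/3, 49/12)
  seg 6: down by d5 = 20/3 → (5/3, -31/12)
  seg 7: down by d4 = 3 → (5/3, -67/12)
  seg 8: down by d3 = 3 → (5/3, -103/12)
  seg 9: right by d3 = 3 → (14/3, -103/12)

d6 = 7/12
d7 = 35/12
d8 = 49/16
d9 = 7/12
endpoint = (14/3, -103/12)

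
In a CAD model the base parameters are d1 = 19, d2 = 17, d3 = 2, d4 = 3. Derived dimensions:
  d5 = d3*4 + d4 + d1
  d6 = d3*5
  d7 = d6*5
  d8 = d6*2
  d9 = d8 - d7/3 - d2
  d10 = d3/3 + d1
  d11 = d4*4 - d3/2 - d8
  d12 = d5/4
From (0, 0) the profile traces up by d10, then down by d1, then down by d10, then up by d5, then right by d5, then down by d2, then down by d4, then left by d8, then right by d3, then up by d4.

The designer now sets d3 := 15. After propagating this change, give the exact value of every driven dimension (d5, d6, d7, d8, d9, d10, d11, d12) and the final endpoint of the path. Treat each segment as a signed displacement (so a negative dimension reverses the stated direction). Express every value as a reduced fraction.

d5 = 82
d6 = 75
d7 = 375
d8 = 150
d9 = 8
d10 = 24
d11 = -291/2
d12 = 41/2
endpoint = (-53, 46)

Apply edit: d3 := 15
  d5 = d3*4 + d4 + d1 = 82
  d6 = d3*5 = 75
  d7 = d6*5 = 375
  d8 = d6*2 = 150
  d9 = d8 - d7/3 - d2 = 8
  d10 = d3/3 + d1 = 24
  d11 = d4*4 - d3/2 - d8 = -291/2
  d12 = d5/4 = 41/2
Walk from origin (0, 0):
  seg 1: up by d10 = 24 → (0, 24)
  seg 2: down by d1 = 19 → (0, 5)
  seg 3: down by d10 = 24 → (0, -19)
  seg 4: up by d5 = 82 → (0, 63)
  seg 5: right by d5 = 82 → (82, 63)
  seg 6: down by d2 = 17 → (82, 46)
  seg 7: down by d4 = 3 → (82, 43)
  seg 8: left by d8 = 150 → (-68, 43)
  seg 9: right by d3 = 15 → (-53, 43)
  seg 10: up by d4 = 3 → (-53, 46)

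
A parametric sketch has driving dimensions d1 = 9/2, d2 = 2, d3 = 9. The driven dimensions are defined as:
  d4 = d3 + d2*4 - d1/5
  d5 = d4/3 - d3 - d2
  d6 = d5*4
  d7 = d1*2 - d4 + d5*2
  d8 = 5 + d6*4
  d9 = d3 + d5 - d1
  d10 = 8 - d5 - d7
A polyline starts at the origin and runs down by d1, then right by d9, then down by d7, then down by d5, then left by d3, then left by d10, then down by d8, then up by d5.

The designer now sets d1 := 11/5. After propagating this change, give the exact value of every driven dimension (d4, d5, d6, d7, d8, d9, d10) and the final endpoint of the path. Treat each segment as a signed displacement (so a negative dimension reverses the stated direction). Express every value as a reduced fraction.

Apply edit: d1 := 11/5
  d4 = d3 + d2*4 - d1/5 = 414/25
  d5 = d4/3 - d3 - d2 = -137/25
  d6 = d5*4 = -548/25
  d7 = d1*2 - d4 + d5*2 = -578/25
  d8 = 5 + d6*4 = -2067/25
  d9 = d3 + d5 - d1 = 33/25
  d10 = 8 - d5 - d7 = 183/5
Walk from origin (0, 0):
  seg 1: down by d1 = 11/5 → (0, -11/5)
  seg 2: right by d9 = 33/25 → (33/25, -11/5)
  seg 3: down by d7 = -578/25 → (33/25, 523/25)
  seg 4: down by d5 = -137/25 → (33/25, 132/5)
  seg 5: left by d3 = 9 → (-192/25, 132/5)
  seg 6: left by d10 = 183/5 → (-1107/25, 132/5)
  seg 7: down by d8 = -2067/25 → (-1107/25, 2727/25)
  seg 8: up by d5 = -137/25 → (-1107/25, 518/5)

d4 = 414/25
d5 = -137/25
d6 = -548/25
d7 = -578/25
d8 = -2067/25
d9 = 33/25
d10 = 183/5
endpoint = (-1107/25, 518/5)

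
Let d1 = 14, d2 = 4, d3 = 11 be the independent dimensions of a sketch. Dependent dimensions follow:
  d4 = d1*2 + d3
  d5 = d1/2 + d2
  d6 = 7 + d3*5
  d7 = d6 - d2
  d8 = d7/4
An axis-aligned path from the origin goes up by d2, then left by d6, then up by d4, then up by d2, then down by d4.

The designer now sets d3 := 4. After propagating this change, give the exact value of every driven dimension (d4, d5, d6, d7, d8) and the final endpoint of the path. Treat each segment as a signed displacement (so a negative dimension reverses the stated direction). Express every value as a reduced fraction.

d4 = 32
d5 = 11
d6 = 27
d7 = 23
d8 = 23/4
endpoint = (-27, 8)

Apply edit: d3 := 4
  d4 = d1*2 + d3 = 32
  d5 = d1/2 + d2 = 11
  d6 = 7 + d3*5 = 27
  d7 = d6 - d2 = 23
  d8 = d7/4 = 23/4
Walk from origin (0, 0):
  seg 1: up by d2 = 4 → (0, 4)
  seg 2: left by d6 = 27 → (-27, 4)
  seg 3: up by d4 = 32 → (-27, 36)
  seg 4: up by d2 = 4 → (-27, 40)
  seg 5: down by d4 = 32 → (-27, 8)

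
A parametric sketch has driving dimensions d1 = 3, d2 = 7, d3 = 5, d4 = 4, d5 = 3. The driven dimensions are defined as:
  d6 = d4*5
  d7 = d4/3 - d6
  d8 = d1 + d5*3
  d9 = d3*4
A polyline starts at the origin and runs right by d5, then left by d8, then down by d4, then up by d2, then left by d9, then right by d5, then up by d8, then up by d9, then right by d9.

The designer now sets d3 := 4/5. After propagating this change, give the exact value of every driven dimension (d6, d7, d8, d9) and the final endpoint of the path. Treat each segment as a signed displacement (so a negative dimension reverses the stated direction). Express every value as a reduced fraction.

Apply edit: d3 := 4/5
  d6 = d4*5 = 20
  d7 = d4/3 - d6 = -56/3
  d8 = d1 + d5*3 = 12
  d9 = d3*4 = 16/5
Walk from origin (0, 0):
  seg 1: right by d5 = 3 → (3, 0)
  seg 2: left by d8 = 12 → (-9, 0)
  seg 3: down by d4 = 4 → (-9, -4)
  seg 4: up by d2 = 7 → (-9, 3)
  seg 5: left by d9 = 16/5 → (-61/5, 3)
  seg 6: right by d5 = 3 → (-46/5, 3)
  seg 7: up by d8 = 12 → (-46/5, 15)
  seg 8: up by d9 = 16/5 → (-46/5, 91/5)
  seg 9: right by d9 = 16/5 → (-6, 91/5)

d6 = 20
d7 = -56/3
d8 = 12
d9 = 16/5
endpoint = (-6, 91/5)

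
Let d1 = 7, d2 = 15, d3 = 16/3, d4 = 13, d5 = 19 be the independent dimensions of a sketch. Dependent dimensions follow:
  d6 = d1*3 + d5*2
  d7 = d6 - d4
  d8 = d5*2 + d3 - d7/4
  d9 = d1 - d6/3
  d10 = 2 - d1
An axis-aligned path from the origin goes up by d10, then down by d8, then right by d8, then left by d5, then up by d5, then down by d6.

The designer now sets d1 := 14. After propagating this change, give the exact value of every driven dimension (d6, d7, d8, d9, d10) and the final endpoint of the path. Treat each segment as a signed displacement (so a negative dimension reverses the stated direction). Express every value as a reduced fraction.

d6 = 80
d7 = 67
d8 = 319/12
d9 = -38/3
d10 = -12
endpoint = (91/12, -1195/12)

Apply edit: d1 := 14
  d6 = d1*3 + d5*2 = 80
  d7 = d6 - d4 = 67
  d8 = d5*2 + d3 - d7/4 = 319/12
  d9 = d1 - d6/3 = -38/3
  d10 = 2 - d1 = -12
Walk from origin (0, 0):
  seg 1: up by d10 = -12 → (0, -12)
  seg 2: down by d8 = 319/12 → (0, -463/12)
  seg 3: right by d8 = 319/12 → (319/12, -463/12)
  seg 4: left by d5 = 19 → (91/12, -463/12)
  seg 5: up by d5 = 19 → (91/12, -235/12)
  seg 6: down by d6 = 80 → (91/12, -1195/12)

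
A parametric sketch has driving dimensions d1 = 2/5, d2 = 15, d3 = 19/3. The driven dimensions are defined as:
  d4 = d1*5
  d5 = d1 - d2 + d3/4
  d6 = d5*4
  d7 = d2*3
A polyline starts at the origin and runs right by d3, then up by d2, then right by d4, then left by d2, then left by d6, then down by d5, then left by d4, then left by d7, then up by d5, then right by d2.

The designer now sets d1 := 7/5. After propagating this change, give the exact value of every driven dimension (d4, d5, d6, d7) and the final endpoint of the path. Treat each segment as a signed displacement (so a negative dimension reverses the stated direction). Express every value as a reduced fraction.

d4 = 7
d5 = -721/60
d6 = -721/15
d7 = 45
endpoint = (47/5, 15)

Apply edit: d1 := 7/5
  d4 = d1*5 = 7
  d5 = d1 - d2 + d3/4 = -721/60
  d6 = d5*4 = -721/15
  d7 = d2*3 = 45
Walk from origin (0, 0):
  seg 1: right by d3 = 19/3 → (19/3, 0)
  seg 2: up by d2 = 15 → (19/3, 15)
  seg 3: right by d4 = 7 → (40/3, 15)
  seg 4: left by d2 = 15 → (-5/3, 15)
  seg 5: left by d6 = -721/15 → (232/5, 15)
  seg 6: down by d5 = -721/60 → (232/5, 1621/60)
  seg 7: left by d4 = 7 → (197/5, 1621/60)
  seg 8: left by d7 = 45 → (-28/5, 1621/60)
  seg 9: up by d5 = -721/60 → (-28/5, 15)
  seg 10: right by d2 = 15 → (47/5, 15)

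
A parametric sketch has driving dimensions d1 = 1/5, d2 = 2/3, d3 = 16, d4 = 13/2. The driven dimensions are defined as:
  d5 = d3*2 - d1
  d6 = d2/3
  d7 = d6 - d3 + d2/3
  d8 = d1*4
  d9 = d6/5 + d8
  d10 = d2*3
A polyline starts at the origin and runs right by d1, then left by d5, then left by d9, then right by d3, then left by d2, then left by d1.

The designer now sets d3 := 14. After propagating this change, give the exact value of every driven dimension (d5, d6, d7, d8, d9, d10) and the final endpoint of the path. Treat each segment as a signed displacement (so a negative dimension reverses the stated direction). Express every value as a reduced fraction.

d5 = 139/5
d6 = 2/9
d7 = -122/9
d8 = 4/5
d9 = 38/45
d10 = 2
endpoint = (-689/45, 0)

Apply edit: d3 := 14
  d5 = d3*2 - d1 = 139/5
  d6 = d2/3 = 2/9
  d7 = d6 - d3 + d2/3 = -122/9
  d8 = d1*4 = 4/5
  d9 = d6/5 + d8 = 38/45
  d10 = d2*3 = 2
Walk from origin (0, 0):
  seg 1: right by d1 = 1/5 → (1/5, 0)
  seg 2: left by d5 = 139/5 → (-138/5, 0)
  seg 3: left by d9 = 38/45 → (-256/9, 0)
  seg 4: right by d3 = 14 → (-130/9, 0)
  seg 5: left by d2 = 2/3 → (-136/9, 0)
  seg 6: left by d1 = 1/5 → (-689/45, 0)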